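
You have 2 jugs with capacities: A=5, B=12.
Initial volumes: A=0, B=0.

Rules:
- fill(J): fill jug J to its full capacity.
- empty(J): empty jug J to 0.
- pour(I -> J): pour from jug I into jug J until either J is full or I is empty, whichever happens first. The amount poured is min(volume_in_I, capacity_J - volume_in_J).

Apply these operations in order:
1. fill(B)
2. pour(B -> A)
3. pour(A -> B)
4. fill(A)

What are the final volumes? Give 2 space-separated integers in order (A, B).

Answer: 5 12

Derivation:
Step 1: fill(B) -> (A=0 B=12)
Step 2: pour(B -> A) -> (A=5 B=7)
Step 3: pour(A -> B) -> (A=0 B=12)
Step 4: fill(A) -> (A=5 B=12)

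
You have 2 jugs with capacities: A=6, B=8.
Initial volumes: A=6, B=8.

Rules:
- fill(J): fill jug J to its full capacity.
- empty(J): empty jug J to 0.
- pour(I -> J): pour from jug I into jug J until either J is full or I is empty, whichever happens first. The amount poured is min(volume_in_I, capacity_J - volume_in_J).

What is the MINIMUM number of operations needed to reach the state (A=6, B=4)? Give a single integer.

Answer: 6

Derivation:
BFS from (A=6, B=8). One shortest path:
  1. empty(A) -> (A=0 B=8)
  2. pour(B -> A) -> (A=6 B=2)
  3. empty(A) -> (A=0 B=2)
  4. pour(B -> A) -> (A=2 B=0)
  5. fill(B) -> (A=2 B=8)
  6. pour(B -> A) -> (A=6 B=4)
Reached target in 6 moves.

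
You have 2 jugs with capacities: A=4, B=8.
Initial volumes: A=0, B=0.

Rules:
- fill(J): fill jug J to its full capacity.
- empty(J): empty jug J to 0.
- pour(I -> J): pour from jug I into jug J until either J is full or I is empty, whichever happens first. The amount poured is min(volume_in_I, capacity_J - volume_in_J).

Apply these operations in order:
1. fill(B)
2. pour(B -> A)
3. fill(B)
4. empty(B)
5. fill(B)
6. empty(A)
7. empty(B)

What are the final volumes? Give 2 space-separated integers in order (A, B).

Step 1: fill(B) -> (A=0 B=8)
Step 2: pour(B -> A) -> (A=4 B=4)
Step 3: fill(B) -> (A=4 B=8)
Step 4: empty(B) -> (A=4 B=0)
Step 5: fill(B) -> (A=4 B=8)
Step 6: empty(A) -> (A=0 B=8)
Step 7: empty(B) -> (A=0 B=0)

Answer: 0 0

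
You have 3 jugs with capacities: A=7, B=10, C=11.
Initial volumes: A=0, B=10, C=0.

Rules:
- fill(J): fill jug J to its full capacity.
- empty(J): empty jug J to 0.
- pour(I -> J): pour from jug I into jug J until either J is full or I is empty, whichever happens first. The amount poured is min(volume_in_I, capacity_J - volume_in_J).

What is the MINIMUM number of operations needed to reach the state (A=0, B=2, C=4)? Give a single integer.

BFS from (A=0, B=10, C=0). One shortest path:
  1. pour(B -> A) -> (A=7 B=3 C=0)
  2. empty(A) -> (A=0 B=3 C=0)
  3. pour(B -> C) -> (A=0 B=0 C=3)
  4. fill(B) -> (A=0 B=10 C=3)
  5. pour(B -> C) -> (A=0 B=2 C=11)
  6. pour(C -> A) -> (A=7 B=2 C=4)
  7. empty(A) -> (A=0 B=2 C=4)
Reached target in 7 moves.

Answer: 7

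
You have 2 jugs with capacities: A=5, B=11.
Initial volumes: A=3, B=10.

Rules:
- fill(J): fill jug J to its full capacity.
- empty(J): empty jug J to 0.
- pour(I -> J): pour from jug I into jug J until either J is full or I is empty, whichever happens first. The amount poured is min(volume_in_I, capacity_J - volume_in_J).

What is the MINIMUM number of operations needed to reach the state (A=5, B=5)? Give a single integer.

BFS from (A=3, B=10). One shortest path:
  1. empty(A) -> (A=0 B=10)
  2. pour(B -> A) -> (A=5 B=5)
Reached target in 2 moves.

Answer: 2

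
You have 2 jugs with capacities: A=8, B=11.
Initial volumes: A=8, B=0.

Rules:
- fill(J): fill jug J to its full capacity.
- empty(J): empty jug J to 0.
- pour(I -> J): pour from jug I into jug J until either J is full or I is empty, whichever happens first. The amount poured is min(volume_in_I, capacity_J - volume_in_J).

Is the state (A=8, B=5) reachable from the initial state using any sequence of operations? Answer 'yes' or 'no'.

Answer: yes

Derivation:
BFS from (A=8, B=0):
  1. pour(A -> B) -> (A=0 B=8)
  2. fill(A) -> (A=8 B=8)
  3. pour(A -> B) -> (A=5 B=11)
  4. empty(B) -> (A=5 B=0)
  5. pour(A -> B) -> (A=0 B=5)
  6. fill(A) -> (A=8 B=5)
Target reached → yes.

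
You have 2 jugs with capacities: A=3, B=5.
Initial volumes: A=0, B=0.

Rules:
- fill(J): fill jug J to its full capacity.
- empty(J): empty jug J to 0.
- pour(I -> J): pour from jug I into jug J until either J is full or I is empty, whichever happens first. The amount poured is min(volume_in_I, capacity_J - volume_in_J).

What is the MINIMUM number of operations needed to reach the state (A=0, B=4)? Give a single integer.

Answer: 7

Derivation:
BFS from (A=0, B=0). One shortest path:
  1. fill(B) -> (A=0 B=5)
  2. pour(B -> A) -> (A=3 B=2)
  3. empty(A) -> (A=0 B=2)
  4. pour(B -> A) -> (A=2 B=0)
  5. fill(B) -> (A=2 B=5)
  6. pour(B -> A) -> (A=3 B=4)
  7. empty(A) -> (A=0 B=4)
Reached target in 7 moves.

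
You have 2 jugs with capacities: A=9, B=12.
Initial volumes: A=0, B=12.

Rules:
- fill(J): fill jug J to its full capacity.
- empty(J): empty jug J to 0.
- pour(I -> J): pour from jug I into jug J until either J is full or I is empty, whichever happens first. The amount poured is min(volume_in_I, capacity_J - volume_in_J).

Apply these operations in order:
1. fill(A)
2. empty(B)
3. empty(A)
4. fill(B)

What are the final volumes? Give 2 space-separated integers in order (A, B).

Answer: 0 12

Derivation:
Step 1: fill(A) -> (A=9 B=12)
Step 2: empty(B) -> (A=9 B=0)
Step 3: empty(A) -> (A=0 B=0)
Step 4: fill(B) -> (A=0 B=12)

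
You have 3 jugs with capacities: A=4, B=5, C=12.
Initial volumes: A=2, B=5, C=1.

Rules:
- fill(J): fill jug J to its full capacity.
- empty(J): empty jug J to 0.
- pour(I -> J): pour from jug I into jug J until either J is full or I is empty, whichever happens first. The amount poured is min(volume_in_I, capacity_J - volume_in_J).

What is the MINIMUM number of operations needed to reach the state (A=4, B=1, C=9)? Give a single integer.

Answer: 5

Derivation:
BFS from (A=2, B=5, C=1). One shortest path:
  1. fill(A) -> (A=4 B=5 C=1)
  2. pour(A -> C) -> (A=0 B=5 C=5)
  3. fill(A) -> (A=4 B=5 C=5)
  4. pour(A -> C) -> (A=0 B=5 C=9)
  5. pour(B -> A) -> (A=4 B=1 C=9)
Reached target in 5 moves.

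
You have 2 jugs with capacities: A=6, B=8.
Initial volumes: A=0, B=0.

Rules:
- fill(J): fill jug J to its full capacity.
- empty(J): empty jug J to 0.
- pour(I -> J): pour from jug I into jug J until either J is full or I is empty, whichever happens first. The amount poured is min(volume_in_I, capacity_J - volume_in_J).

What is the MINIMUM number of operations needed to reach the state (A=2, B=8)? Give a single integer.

Answer: 5

Derivation:
BFS from (A=0, B=0). One shortest path:
  1. fill(B) -> (A=0 B=8)
  2. pour(B -> A) -> (A=6 B=2)
  3. empty(A) -> (A=0 B=2)
  4. pour(B -> A) -> (A=2 B=0)
  5. fill(B) -> (A=2 B=8)
Reached target in 5 moves.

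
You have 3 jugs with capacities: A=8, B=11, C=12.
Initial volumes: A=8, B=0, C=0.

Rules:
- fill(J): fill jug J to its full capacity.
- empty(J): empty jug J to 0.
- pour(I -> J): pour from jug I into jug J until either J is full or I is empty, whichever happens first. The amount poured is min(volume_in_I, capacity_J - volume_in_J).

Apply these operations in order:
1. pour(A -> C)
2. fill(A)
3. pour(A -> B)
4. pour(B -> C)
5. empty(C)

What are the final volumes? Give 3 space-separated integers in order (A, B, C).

Step 1: pour(A -> C) -> (A=0 B=0 C=8)
Step 2: fill(A) -> (A=8 B=0 C=8)
Step 3: pour(A -> B) -> (A=0 B=8 C=8)
Step 4: pour(B -> C) -> (A=0 B=4 C=12)
Step 5: empty(C) -> (A=0 B=4 C=0)

Answer: 0 4 0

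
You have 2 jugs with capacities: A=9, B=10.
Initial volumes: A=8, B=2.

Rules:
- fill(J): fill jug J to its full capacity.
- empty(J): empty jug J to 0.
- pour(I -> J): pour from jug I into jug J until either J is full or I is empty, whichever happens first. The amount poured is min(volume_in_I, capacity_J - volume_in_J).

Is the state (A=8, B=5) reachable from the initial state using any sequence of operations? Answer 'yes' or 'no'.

BFS explored all 39 reachable states.
Reachable set includes: (0,0), (0,1), (0,2), (0,3), (0,4), (0,5), (0,6), (0,7), (0,8), (0,9), (0,10), (1,0) ...
Target (A=8, B=5) not in reachable set → no.

Answer: no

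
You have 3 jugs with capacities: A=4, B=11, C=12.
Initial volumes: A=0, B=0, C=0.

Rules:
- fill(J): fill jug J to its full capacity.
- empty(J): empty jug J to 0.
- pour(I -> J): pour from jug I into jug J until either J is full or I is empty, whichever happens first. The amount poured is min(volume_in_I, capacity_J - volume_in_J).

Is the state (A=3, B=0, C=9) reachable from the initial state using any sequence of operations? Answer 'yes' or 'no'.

BFS from (A=0, B=0, C=0):
  1. fill(C) -> (A=0 B=0 C=12)
  2. pour(C -> B) -> (A=0 B=11 C=1)
  3. pour(B -> A) -> (A=4 B=7 C=1)
  4. pour(A -> C) -> (A=0 B=7 C=5)
  5. pour(B -> A) -> (A=4 B=3 C=5)
  6. pour(A -> C) -> (A=0 B=3 C=9)
  7. pour(B -> A) -> (A=3 B=0 C=9)
Target reached → yes.

Answer: yes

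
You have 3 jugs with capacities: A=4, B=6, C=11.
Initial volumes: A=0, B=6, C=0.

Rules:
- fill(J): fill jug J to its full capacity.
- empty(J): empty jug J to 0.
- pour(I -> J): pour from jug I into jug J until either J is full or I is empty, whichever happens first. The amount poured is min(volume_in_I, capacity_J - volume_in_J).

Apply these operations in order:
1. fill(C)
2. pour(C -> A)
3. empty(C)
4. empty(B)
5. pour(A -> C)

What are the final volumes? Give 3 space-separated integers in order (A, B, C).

Step 1: fill(C) -> (A=0 B=6 C=11)
Step 2: pour(C -> A) -> (A=4 B=6 C=7)
Step 3: empty(C) -> (A=4 B=6 C=0)
Step 4: empty(B) -> (A=4 B=0 C=0)
Step 5: pour(A -> C) -> (A=0 B=0 C=4)

Answer: 0 0 4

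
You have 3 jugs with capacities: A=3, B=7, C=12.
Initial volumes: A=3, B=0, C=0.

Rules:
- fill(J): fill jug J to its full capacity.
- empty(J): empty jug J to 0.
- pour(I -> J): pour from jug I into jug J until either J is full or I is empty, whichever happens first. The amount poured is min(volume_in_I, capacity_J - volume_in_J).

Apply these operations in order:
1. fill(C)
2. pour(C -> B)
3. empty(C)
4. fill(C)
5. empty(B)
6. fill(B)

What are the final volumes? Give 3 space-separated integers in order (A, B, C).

Answer: 3 7 12

Derivation:
Step 1: fill(C) -> (A=3 B=0 C=12)
Step 2: pour(C -> B) -> (A=3 B=7 C=5)
Step 3: empty(C) -> (A=3 B=7 C=0)
Step 4: fill(C) -> (A=3 B=7 C=12)
Step 5: empty(B) -> (A=3 B=0 C=12)
Step 6: fill(B) -> (A=3 B=7 C=12)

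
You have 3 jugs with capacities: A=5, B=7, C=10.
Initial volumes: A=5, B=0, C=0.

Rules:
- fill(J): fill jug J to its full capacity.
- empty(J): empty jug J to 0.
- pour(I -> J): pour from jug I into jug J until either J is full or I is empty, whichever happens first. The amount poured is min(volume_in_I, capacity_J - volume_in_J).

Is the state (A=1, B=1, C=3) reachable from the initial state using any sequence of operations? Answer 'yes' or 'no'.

BFS explored all 312 reachable states.
Reachable set includes: (0,0,0), (0,0,1), (0,0,2), (0,0,3), (0,0,4), (0,0,5), (0,0,6), (0,0,7), (0,0,8), (0,0,9), (0,0,10), (0,1,0) ...
Target (A=1, B=1, C=3) not in reachable set → no.

Answer: no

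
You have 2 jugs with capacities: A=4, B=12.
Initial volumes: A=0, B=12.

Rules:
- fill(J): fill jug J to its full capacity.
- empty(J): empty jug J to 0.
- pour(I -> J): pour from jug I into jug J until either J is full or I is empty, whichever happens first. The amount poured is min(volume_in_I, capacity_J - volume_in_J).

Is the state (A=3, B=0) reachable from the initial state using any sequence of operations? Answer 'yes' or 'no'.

BFS explored all 8 reachable states.
Reachable set includes: (0,0), (0,4), (0,8), (0,12), (4,0), (4,4), (4,8), (4,12)
Target (A=3, B=0) not in reachable set → no.

Answer: no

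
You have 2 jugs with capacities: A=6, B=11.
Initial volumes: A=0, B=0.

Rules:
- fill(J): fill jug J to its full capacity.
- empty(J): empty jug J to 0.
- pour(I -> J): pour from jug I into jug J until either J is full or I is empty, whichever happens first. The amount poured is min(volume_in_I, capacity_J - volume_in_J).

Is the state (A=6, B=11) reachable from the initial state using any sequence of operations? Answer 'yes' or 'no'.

BFS from (A=0, B=0):
  1. fill(A) -> (A=6 B=0)
  2. fill(B) -> (A=6 B=11)
Target reached → yes.

Answer: yes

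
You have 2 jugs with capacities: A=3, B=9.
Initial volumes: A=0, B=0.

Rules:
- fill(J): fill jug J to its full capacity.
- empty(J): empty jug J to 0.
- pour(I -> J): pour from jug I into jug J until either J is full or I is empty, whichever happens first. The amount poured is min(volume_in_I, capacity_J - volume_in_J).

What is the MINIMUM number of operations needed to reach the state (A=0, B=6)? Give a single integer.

Answer: 3

Derivation:
BFS from (A=0, B=0). One shortest path:
  1. fill(B) -> (A=0 B=9)
  2. pour(B -> A) -> (A=3 B=6)
  3. empty(A) -> (A=0 B=6)
Reached target in 3 moves.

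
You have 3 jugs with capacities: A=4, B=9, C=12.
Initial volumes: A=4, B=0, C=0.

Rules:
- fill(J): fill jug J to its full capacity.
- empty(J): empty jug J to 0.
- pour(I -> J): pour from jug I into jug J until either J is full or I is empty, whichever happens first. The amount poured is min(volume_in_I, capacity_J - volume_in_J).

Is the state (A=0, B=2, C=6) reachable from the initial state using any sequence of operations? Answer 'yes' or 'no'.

Answer: yes

Derivation:
BFS from (A=4, B=0, C=0):
  1. fill(B) -> (A=4 B=9 C=0)
  2. pour(B -> C) -> (A=4 B=0 C=9)
  3. pour(A -> C) -> (A=1 B=0 C=12)
  4. pour(C -> B) -> (A=1 B=9 C=3)
  5. empty(B) -> (A=1 B=0 C=3)
  6. pour(C -> B) -> (A=1 B=3 C=0)
  7. fill(C) -> (A=1 B=3 C=12)
  8. pour(C -> B) -> (A=1 B=9 C=6)
  9. pour(B -> A) -> (A=4 B=6 C=6)
  10. empty(A) -> (A=0 B=6 C=6)
  11. pour(B -> A) -> (A=4 B=2 C=6)
  12. empty(A) -> (A=0 B=2 C=6)
Target reached → yes.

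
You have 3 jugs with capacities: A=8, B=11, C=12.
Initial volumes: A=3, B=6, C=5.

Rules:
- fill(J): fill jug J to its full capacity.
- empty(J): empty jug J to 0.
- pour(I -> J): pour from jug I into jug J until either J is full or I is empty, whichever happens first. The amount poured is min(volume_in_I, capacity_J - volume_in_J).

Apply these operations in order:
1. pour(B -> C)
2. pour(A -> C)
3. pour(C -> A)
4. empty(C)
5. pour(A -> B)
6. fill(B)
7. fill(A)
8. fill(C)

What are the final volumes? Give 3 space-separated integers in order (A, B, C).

Step 1: pour(B -> C) -> (A=3 B=0 C=11)
Step 2: pour(A -> C) -> (A=2 B=0 C=12)
Step 3: pour(C -> A) -> (A=8 B=0 C=6)
Step 4: empty(C) -> (A=8 B=0 C=0)
Step 5: pour(A -> B) -> (A=0 B=8 C=0)
Step 6: fill(B) -> (A=0 B=11 C=0)
Step 7: fill(A) -> (A=8 B=11 C=0)
Step 8: fill(C) -> (A=8 B=11 C=12)

Answer: 8 11 12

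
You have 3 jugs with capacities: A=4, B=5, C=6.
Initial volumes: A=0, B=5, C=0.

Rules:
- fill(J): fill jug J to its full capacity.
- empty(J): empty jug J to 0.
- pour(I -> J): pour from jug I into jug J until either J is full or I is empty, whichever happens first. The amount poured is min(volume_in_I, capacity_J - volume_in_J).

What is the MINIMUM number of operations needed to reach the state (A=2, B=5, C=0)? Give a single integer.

Answer: 4

Derivation:
BFS from (A=0, B=5, C=0). One shortest path:
  1. fill(C) -> (A=0 B=5 C=6)
  2. pour(C -> A) -> (A=4 B=5 C=2)
  3. empty(A) -> (A=0 B=5 C=2)
  4. pour(C -> A) -> (A=2 B=5 C=0)
Reached target in 4 moves.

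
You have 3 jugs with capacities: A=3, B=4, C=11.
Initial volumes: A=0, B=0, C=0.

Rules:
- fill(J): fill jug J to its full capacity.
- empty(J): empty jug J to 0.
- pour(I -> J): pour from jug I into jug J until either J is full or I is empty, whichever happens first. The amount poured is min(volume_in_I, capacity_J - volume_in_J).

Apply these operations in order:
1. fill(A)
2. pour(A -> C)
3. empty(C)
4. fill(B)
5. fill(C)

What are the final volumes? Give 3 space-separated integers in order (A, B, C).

Answer: 0 4 11

Derivation:
Step 1: fill(A) -> (A=3 B=0 C=0)
Step 2: pour(A -> C) -> (A=0 B=0 C=3)
Step 3: empty(C) -> (A=0 B=0 C=0)
Step 4: fill(B) -> (A=0 B=4 C=0)
Step 5: fill(C) -> (A=0 B=4 C=11)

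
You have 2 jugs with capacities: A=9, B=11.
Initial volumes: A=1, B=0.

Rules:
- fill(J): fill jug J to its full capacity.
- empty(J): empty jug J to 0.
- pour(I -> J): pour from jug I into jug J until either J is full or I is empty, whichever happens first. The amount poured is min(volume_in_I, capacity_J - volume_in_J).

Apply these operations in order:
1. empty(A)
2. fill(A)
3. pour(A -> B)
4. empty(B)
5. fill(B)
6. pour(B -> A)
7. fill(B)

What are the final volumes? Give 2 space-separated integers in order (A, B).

Step 1: empty(A) -> (A=0 B=0)
Step 2: fill(A) -> (A=9 B=0)
Step 3: pour(A -> B) -> (A=0 B=9)
Step 4: empty(B) -> (A=0 B=0)
Step 5: fill(B) -> (A=0 B=11)
Step 6: pour(B -> A) -> (A=9 B=2)
Step 7: fill(B) -> (A=9 B=11)

Answer: 9 11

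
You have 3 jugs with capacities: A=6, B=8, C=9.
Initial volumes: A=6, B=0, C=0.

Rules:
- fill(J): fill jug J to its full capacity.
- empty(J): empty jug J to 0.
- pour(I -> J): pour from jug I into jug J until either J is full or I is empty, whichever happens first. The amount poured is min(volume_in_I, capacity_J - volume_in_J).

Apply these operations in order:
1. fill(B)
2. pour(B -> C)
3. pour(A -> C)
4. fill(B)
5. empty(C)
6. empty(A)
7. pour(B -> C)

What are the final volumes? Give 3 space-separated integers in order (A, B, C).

Step 1: fill(B) -> (A=6 B=8 C=0)
Step 2: pour(B -> C) -> (A=6 B=0 C=8)
Step 3: pour(A -> C) -> (A=5 B=0 C=9)
Step 4: fill(B) -> (A=5 B=8 C=9)
Step 5: empty(C) -> (A=5 B=8 C=0)
Step 6: empty(A) -> (A=0 B=8 C=0)
Step 7: pour(B -> C) -> (A=0 B=0 C=8)

Answer: 0 0 8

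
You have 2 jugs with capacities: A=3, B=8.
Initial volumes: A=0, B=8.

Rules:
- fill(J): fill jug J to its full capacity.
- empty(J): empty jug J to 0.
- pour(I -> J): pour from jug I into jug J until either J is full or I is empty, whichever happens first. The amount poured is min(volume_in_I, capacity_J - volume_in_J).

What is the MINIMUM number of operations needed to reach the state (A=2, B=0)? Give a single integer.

Answer: 5

Derivation:
BFS from (A=0, B=8). One shortest path:
  1. pour(B -> A) -> (A=3 B=5)
  2. empty(A) -> (A=0 B=5)
  3. pour(B -> A) -> (A=3 B=2)
  4. empty(A) -> (A=0 B=2)
  5. pour(B -> A) -> (A=2 B=0)
Reached target in 5 moves.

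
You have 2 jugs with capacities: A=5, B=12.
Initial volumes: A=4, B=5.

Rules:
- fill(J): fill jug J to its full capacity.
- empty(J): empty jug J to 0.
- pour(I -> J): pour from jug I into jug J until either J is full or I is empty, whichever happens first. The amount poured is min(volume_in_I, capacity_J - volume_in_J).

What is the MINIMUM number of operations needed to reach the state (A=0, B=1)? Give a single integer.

BFS from (A=4, B=5). One shortest path:
  1. fill(B) -> (A=4 B=12)
  2. pour(B -> A) -> (A=5 B=11)
  3. empty(A) -> (A=0 B=11)
  4. pour(B -> A) -> (A=5 B=6)
  5. empty(A) -> (A=0 B=6)
  6. pour(B -> A) -> (A=5 B=1)
  7. empty(A) -> (A=0 B=1)
Reached target in 7 moves.

Answer: 7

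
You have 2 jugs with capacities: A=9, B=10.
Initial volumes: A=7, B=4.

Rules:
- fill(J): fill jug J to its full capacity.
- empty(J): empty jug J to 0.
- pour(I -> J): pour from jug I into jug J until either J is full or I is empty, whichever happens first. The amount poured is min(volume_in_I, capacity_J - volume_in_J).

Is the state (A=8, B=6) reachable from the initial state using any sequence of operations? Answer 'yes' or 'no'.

Answer: no

Derivation:
BFS explored all 39 reachable states.
Reachable set includes: (0,0), (0,1), (0,2), (0,3), (0,4), (0,5), (0,6), (0,7), (0,8), (0,9), (0,10), (1,0) ...
Target (A=8, B=6) not in reachable set → no.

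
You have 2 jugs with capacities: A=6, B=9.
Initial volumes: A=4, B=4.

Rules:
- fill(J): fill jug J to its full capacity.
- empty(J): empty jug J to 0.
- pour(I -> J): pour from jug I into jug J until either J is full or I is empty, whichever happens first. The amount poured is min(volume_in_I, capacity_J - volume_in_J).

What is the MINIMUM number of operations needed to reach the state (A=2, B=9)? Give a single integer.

Answer: 4

Derivation:
BFS from (A=4, B=4). One shortest path:
  1. pour(B -> A) -> (A=6 B=2)
  2. empty(A) -> (A=0 B=2)
  3. pour(B -> A) -> (A=2 B=0)
  4. fill(B) -> (A=2 B=9)
Reached target in 4 moves.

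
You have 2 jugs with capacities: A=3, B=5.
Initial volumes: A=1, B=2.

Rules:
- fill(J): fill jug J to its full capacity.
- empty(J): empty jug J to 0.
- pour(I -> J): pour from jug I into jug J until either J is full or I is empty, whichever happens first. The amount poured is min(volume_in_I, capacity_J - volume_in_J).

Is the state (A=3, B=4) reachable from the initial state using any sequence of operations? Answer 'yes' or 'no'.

BFS from (A=1, B=2):
  1. empty(A) -> (A=0 B=2)
  2. pour(B -> A) -> (A=2 B=0)
  3. fill(B) -> (A=2 B=5)
  4. pour(B -> A) -> (A=3 B=4)
Target reached → yes.

Answer: yes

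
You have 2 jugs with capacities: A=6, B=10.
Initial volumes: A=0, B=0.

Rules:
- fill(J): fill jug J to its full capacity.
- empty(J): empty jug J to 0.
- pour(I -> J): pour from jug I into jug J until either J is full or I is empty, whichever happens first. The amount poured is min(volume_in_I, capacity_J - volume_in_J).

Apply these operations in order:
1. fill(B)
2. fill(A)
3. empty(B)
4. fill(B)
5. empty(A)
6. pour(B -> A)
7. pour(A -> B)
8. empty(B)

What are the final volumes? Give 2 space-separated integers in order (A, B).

Step 1: fill(B) -> (A=0 B=10)
Step 2: fill(A) -> (A=6 B=10)
Step 3: empty(B) -> (A=6 B=0)
Step 4: fill(B) -> (A=6 B=10)
Step 5: empty(A) -> (A=0 B=10)
Step 6: pour(B -> A) -> (A=6 B=4)
Step 7: pour(A -> B) -> (A=0 B=10)
Step 8: empty(B) -> (A=0 B=0)

Answer: 0 0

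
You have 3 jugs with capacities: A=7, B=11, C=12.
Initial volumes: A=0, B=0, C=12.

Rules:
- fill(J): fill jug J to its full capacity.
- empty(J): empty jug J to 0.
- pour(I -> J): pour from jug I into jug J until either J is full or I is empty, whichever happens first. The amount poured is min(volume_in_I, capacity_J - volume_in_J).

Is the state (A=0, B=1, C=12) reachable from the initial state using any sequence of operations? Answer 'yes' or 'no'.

Answer: yes

Derivation:
BFS from (A=0, B=0, C=12):
  1. pour(C -> B) -> (A=0 B=11 C=1)
  2. empty(B) -> (A=0 B=0 C=1)
  3. pour(C -> B) -> (A=0 B=1 C=0)
  4. fill(C) -> (A=0 B=1 C=12)
Target reached → yes.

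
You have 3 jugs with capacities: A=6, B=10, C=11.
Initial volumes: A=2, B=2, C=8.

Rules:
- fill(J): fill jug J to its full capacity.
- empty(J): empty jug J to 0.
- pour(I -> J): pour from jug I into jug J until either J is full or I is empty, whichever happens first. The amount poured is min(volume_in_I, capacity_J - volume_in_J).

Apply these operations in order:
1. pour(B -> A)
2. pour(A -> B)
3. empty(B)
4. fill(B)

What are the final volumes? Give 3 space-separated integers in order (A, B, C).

Step 1: pour(B -> A) -> (A=4 B=0 C=8)
Step 2: pour(A -> B) -> (A=0 B=4 C=8)
Step 3: empty(B) -> (A=0 B=0 C=8)
Step 4: fill(B) -> (A=0 B=10 C=8)

Answer: 0 10 8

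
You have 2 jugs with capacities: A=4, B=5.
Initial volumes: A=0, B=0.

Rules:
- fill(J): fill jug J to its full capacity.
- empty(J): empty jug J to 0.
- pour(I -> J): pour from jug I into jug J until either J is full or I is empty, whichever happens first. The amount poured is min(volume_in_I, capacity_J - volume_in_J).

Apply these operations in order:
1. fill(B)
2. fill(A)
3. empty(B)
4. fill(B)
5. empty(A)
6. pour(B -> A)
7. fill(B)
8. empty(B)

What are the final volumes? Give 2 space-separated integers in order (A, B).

Answer: 4 0

Derivation:
Step 1: fill(B) -> (A=0 B=5)
Step 2: fill(A) -> (A=4 B=5)
Step 3: empty(B) -> (A=4 B=0)
Step 4: fill(B) -> (A=4 B=5)
Step 5: empty(A) -> (A=0 B=5)
Step 6: pour(B -> A) -> (A=4 B=1)
Step 7: fill(B) -> (A=4 B=5)
Step 8: empty(B) -> (A=4 B=0)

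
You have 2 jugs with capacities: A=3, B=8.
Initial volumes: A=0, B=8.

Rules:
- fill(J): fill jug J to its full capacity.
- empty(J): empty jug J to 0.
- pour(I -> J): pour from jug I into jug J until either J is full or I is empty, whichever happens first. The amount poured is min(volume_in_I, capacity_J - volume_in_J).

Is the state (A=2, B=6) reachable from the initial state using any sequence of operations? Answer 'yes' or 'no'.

Answer: no

Derivation:
BFS explored all 22 reachable states.
Reachable set includes: (0,0), (0,1), (0,2), (0,3), (0,4), (0,5), (0,6), (0,7), (0,8), (1,0), (1,8), (2,0) ...
Target (A=2, B=6) not in reachable set → no.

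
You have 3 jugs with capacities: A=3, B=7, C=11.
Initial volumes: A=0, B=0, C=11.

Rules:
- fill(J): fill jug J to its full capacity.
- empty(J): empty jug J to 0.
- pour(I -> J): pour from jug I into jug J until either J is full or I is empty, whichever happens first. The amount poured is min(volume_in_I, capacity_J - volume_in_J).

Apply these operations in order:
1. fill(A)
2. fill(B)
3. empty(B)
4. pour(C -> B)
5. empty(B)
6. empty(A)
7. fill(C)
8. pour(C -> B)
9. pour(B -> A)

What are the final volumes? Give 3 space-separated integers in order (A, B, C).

Step 1: fill(A) -> (A=3 B=0 C=11)
Step 2: fill(B) -> (A=3 B=7 C=11)
Step 3: empty(B) -> (A=3 B=0 C=11)
Step 4: pour(C -> B) -> (A=3 B=7 C=4)
Step 5: empty(B) -> (A=3 B=0 C=4)
Step 6: empty(A) -> (A=0 B=0 C=4)
Step 7: fill(C) -> (A=0 B=0 C=11)
Step 8: pour(C -> B) -> (A=0 B=7 C=4)
Step 9: pour(B -> A) -> (A=3 B=4 C=4)

Answer: 3 4 4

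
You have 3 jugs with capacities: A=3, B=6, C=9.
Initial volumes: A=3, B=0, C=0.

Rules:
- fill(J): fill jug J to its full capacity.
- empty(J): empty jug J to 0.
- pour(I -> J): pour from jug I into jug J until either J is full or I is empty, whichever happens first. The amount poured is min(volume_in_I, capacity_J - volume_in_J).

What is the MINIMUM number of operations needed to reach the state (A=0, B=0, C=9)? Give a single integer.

BFS from (A=3, B=0, C=0). One shortest path:
  1. empty(A) -> (A=0 B=0 C=0)
  2. fill(C) -> (A=0 B=0 C=9)
Reached target in 2 moves.

Answer: 2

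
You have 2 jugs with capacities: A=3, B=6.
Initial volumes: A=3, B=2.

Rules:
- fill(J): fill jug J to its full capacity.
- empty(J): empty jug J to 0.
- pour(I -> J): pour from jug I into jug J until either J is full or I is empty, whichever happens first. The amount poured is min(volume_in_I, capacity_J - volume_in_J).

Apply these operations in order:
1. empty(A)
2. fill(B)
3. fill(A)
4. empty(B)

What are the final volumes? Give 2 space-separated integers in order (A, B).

Step 1: empty(A) -> (A=0 B=2)
Step 2: fill(B) -> (A=0 B=6)
Step 3: fill(A) -> (A=3 B=6)
Step 4: empty(B) -> (A=3 B=0)

Answer: 3 0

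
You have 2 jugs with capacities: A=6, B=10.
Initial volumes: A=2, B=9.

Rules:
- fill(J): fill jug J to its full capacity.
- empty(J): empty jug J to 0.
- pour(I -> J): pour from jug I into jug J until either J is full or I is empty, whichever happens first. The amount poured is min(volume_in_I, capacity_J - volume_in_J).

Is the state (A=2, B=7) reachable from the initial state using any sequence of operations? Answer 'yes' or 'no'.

Answer: no

Derivation:
BFS explored all 33 reachable states.
Reachable set includes: (0,0), (0,1), (0,2), (0,3), (0,4), (0,5), (0,6), (0,7), (0,8), (0,9), (0,10), (1,0) ...
Target (A=2, B=7) not in reachable set → no.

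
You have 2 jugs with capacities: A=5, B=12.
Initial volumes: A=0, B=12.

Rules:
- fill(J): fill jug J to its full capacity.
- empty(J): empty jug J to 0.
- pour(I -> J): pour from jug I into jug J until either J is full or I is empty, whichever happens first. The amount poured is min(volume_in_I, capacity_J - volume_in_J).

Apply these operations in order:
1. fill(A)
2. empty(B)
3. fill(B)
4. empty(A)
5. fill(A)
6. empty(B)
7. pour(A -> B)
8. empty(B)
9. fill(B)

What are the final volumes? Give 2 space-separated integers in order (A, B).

Answer: 0 12

Derivation:
Step 1: fill(A) -> (A=5 B=12)
Step 2: empty(B) -> (A=5 B=0)
Step 3: fill(B) -> (A=5 B=12)
Step 4: empty(A) -> (A=0 B=12)
Step 5: fill(A) -> (A=5 B=12)
Step 6: empty(B) -> (A=5 B=0)
Step 7: pour(A -> B) -> (A=0 B=5)
Step 8: empty(B) -> (A=0 B=0)
Step 9: fill(B) -> (A=0 B=12)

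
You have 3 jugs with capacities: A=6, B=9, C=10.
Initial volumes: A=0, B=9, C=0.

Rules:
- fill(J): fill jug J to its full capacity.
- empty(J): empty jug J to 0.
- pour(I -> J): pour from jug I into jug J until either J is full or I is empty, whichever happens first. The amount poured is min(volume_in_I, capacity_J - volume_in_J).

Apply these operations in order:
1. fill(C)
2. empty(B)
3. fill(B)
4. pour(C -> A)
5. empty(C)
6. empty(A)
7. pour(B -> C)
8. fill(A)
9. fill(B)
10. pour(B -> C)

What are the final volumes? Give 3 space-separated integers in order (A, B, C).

Answer: 6 8 10

Derivation:
Step 1: fill(C) -> (A=0 B=9 C=10)
Step 2: empty(B) -> (A=0 B=0 C=10)
Step 3: fill(B) -> (A=0 B=9 C=10)
Step 4: pour(C -> A) -> (A=6 B=9 C=4)
Step 5: empty(C) -> (A=6 B=9 C=0)
Step 6: empty(A) -> (A=0 B=9 C=0)
Step 7: pour(B -> C) -> (A=0 B=0 C=9)
Step 8: fill(A) -> (A=6 B=0 C=9)
Step 9: fill(B) -> (A=6 B=9 C=9)
Step 10: pour(B -> C) -> (A=6 B=8 C=10)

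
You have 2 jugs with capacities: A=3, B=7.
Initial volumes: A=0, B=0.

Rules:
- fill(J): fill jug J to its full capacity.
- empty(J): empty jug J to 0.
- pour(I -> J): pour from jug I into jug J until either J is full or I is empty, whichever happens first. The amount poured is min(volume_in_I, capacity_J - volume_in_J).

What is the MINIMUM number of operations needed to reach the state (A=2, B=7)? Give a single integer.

Answer: 6

Derivation:
BFS from (A=0, B=0). One shortest path:
  1. fill(A) -> (A=3 B=0)
  2. pour(A -> B) -> (A=0 B=3)
  3. fill(A) -> (A=3 B=3)
  4. pour(A -> B) -> (A=0 B=6)
  5. fill(A) -> (A=3 B=6)
  6. pour(A -> B) -> (A=2 B=7)
Reached target in 6 moves.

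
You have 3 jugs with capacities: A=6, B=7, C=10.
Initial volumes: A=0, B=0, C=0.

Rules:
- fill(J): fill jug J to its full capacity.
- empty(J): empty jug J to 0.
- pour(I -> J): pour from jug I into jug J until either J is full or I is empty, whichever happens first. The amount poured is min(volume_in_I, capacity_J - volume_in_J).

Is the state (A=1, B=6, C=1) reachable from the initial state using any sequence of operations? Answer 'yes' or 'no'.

BFS explored all 346 reachable states.
Reachable set includes: (0,0,0), (0,0,1), (0,0,2), (0,0,3), (0,0,4), (0,0,5), (0,0,6), (0,0,7), (0,0,8), (0,0,9), (0,0,10), (0,1,0) ...
Target (A=1, B=6, C=1) not in reachable set → no.

Answer: no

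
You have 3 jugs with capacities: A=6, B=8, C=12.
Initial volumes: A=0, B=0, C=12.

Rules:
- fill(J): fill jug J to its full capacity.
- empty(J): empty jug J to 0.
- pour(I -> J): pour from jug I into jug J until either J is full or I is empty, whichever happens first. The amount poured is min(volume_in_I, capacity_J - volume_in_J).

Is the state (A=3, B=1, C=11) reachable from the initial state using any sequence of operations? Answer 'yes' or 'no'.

BFS explored all 110 reachable states.
Reachable set includes: (0,0,0), (0,0,2), (0,0,4), (0,0,6), (0,0,8), (0,0,10), (0,0,12), (0,2,0), (0,2,2), (0,2,4), (0,2,6), (0,2,8) ...
Target (A=3, B=1, C=11) not in reachable set → no.

Answer: no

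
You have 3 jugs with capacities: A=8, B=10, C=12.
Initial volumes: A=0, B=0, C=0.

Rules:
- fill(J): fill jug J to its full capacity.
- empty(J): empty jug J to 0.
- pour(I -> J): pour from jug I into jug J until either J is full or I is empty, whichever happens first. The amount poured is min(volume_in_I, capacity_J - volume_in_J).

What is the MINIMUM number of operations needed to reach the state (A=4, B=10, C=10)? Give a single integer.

BFS from (A=0, B=0, C=0). One shortest path:
  1. fill(C) -> (A=0 B=0 C=12)
  2. pour(C -> A) -> (A=8 B=0 C=4)
  3. pour(A -> B) -> (A=0 B=8 C=4)
  4. pour(C -> A) -> (A=4 B=8 C=0)
  5. fill(C) -> (A=4 B=8 C=12)
  6. pour(C -> B) -> (A=4 B=10 C=10)
Reached target in 6 moves.

Answer: 6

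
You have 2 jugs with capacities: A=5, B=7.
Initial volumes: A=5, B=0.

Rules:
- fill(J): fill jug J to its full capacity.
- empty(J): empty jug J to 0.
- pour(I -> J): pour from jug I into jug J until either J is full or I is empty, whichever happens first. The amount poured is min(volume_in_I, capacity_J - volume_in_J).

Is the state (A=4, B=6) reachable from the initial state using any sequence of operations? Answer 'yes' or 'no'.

BFS explored all 24 reachable states.
Reachable set includes: (0,0), (0,1), (0,2), (0,3), (0,4), (0,5), (0,6), (0,7), (1,0), (1,7), (2,0), (2,7) ...
Target (A=4, B=6) not in reachable set → no.

Answer: no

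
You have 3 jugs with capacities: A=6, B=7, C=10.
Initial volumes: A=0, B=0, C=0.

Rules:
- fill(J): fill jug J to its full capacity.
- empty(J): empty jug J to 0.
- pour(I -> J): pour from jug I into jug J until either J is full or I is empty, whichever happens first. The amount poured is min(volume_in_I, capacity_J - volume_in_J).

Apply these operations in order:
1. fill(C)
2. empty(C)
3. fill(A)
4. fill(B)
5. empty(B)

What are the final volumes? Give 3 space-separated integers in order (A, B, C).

Answer: 6 0 0

Derivation:
Step 1: fill(C) -> (A=0 B=0 C=10)
Step 2: empty(C) -> (A=0 B=0 C=0)
Step 3: fill(A) -> (A=6 B=0 C=0)
Step 4: fill(B) -> (A=6 B=7 C=0)
Step 5: empty(B) -> (A=6 B=0 C=0)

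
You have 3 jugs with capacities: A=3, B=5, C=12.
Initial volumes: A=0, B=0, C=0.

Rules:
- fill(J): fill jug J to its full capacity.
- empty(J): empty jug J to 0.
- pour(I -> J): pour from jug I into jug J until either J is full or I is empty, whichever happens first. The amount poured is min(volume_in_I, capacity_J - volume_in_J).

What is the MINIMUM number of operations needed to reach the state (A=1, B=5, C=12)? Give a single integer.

BFS from (A=0, B=0, C=0). One shortest path:
  1. fill(A) -> (A=3 B=0 C=0)
  2. fill(C) -> (A=3 B=0 C=12)
  3. pour(A -> B) -> (A=0 B=3 C=12)
  4. fill(A) -> (A=3 B=3 C=12)
  5. pour(A -> B) -> (A=1 B=5 C=12)
Reached target in 5 moves.

Answer: 5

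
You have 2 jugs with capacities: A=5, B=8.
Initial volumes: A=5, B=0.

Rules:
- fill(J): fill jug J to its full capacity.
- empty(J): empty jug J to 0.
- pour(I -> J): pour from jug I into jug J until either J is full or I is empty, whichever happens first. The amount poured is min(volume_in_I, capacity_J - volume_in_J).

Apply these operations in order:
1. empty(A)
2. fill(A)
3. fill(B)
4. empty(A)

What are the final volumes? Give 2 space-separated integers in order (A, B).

Answer: 0 8

Derivation:
Step 1: empty(A) -> (A=0 B=0)
Step 2: fill(A) -> (A=5 B=0)
Step 3: fill(B) -> (A=5 B=8)
Step 4: empty(A) -> (A=0 B=8)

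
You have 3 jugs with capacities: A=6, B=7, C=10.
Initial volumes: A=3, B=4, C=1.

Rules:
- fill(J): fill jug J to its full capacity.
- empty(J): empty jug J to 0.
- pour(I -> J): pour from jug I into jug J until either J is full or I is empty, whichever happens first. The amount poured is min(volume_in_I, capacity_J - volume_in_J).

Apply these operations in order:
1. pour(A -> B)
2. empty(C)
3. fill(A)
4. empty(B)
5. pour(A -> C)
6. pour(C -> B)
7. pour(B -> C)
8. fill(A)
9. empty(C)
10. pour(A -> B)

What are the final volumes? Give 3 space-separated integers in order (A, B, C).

Step 1: pour(A -> B) -> (A=0 B=7 C=1)
Step 2: empty(C) -> (A=0 B=7 C=0)
Step 3: fill(A) -> (A=6 B=7 C=0)
Step 4: empty(B) -> (A=6 B=0 C=0)
Step 5: pour(A -> C) -> (A=0 B=0 C=6)
Step 6: pour(C -> B) -> (A=0 B=6 C=0)
Step 7: pour(B -> C) -> (A=0 B=0 C=6)
Step 8: fill(A) -> (A=6 B=0 C=6)
Step 9: empty(C) -> (A=6 B=0 C=0)
Step 10: pour(A -> B) -> (A=0 B=6 C=0)

Answer: 0 6 0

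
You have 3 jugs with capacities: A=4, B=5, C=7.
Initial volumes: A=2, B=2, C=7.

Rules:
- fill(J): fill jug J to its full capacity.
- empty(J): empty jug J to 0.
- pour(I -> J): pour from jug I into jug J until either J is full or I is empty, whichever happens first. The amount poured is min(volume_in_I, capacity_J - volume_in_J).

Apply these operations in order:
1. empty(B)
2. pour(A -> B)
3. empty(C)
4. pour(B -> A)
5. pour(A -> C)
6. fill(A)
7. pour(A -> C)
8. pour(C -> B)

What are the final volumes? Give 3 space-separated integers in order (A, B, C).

Answer: 0 5 1

Derivation:
Step 1: empty(B) -> (A=2 B=0 C=7)
Step 2: pour(A -> B) -> (A=0 B=2 C=7)
Step 3: empty(C) -> (A=0 B=2 C=0)
Step 4: pour(B -> A) -> (A=2 B=0 C=0)
Step 5: pour(A -> C) -> (A=0 B=0 C=2)
Step 6: fill(A) -> (A=4 B=0 C=2)
Step 7: pour(A -> C) -> (A=0 B=0 C=6)
Step 8: pour(C -> B) -> (A=0 B=5 C=1)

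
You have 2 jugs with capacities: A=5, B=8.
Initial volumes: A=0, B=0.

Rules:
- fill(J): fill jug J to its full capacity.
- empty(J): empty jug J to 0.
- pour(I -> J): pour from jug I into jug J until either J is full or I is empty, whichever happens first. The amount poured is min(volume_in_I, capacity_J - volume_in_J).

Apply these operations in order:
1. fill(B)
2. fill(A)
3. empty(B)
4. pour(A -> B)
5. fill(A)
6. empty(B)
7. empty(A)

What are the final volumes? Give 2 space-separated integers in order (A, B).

Answer: 0 0

Derivation:
Step 1: fill(B) -> (A=0 B=8)
Step 2: fill(A) -> (A=5 B=8)
Step 3: empty(B) -> (A=5 B=0)
Step 4: pour(A -> B) -> (A=0 B=5)
Step 5: fill(A) -> (A=5 B=5)
Step 6: empty(B) -> (A=5 B=0)
Step 7: empty(A) -> (A=0 B=0)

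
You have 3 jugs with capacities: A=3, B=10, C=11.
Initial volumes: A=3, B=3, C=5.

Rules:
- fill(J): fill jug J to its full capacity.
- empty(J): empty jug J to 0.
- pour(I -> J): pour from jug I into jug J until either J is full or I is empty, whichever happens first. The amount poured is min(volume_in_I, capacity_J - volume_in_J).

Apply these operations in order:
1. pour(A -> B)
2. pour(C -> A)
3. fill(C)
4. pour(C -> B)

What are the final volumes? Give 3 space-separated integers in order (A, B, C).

Answer: 3 10 7

Derivation:
Step 1: pour(A -> B) -> (A=0 B=6 C=5)
Step 2: pour(C -> A) -> (A=3 B=6 C=2)
Step 3: fill(C) -> (A=3 B=6 C=11)
Step 4: pour(C -> B) -> (A=3 B=10 C=7)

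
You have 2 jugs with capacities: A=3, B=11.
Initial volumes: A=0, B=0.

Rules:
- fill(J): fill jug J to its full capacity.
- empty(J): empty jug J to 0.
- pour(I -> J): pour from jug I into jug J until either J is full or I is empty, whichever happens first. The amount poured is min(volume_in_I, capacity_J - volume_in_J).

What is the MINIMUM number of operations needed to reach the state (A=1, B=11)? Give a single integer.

BFS from (A=0, B=0). One shortest path:
  1. fill(A) -> (A=3 B=0)
  2. pour(A -> B) -> (A=0 B=3)
  3. fill(A) -> (A=3 B=3)
  4. pour(A -> B) -> (A=0 B=6)
  5. fill(A) -> (A=3 B=6)
  6. pour(A -> B) -> (A=0 B=9)
  7. fill(A) -> (A=3 B=9)
  8. pour(A -> B) -> (A=1 B=11)
Reached target in 8 moves.

Answer: 8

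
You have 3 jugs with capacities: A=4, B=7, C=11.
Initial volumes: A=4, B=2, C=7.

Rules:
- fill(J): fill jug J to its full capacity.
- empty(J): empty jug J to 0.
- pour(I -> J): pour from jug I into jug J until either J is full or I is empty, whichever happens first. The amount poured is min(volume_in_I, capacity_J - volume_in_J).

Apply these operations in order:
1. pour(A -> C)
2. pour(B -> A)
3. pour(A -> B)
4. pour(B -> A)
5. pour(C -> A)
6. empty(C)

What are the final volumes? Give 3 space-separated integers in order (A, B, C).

Step 1: pour(A -> C) -> (A=0 B=2 C=11)
Step 2: pour(B -> A) -> (A=2 B=0 C=11)
Step 3: pour(A -> B) -> (A=0 B=2 C=11)
Step 4: pour(B -> A) -> (A=2 B=0 C=11)
Step 5: pour(C -> A) -> (A=4 B=0 C=9)
Step 6: empty(C) -> (A=4 B=0 C=0)

Answer: 4 0 0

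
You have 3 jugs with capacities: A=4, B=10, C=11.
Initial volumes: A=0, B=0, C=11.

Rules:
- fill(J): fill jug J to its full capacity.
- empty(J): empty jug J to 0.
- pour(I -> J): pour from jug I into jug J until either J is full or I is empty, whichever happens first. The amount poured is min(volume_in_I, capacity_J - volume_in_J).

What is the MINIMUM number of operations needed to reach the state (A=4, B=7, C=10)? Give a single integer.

Answer: 5

Derivation:
BFS from (A=0, B=0, C=11). One shortest path:
  1. pour(C -> B) -> (A=0 B=10 C=1)
  2. pour(C -> A) -> (A=1 B=10 C=0)
  3. pour(B -> C) -> (A=1 B=0 C=10)
  4. fill(B) -> (A=1 B=10 C=10)
  5. pour(B -> A) -> (A=4 B=7 C=10)
Reached target in 5 moves.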